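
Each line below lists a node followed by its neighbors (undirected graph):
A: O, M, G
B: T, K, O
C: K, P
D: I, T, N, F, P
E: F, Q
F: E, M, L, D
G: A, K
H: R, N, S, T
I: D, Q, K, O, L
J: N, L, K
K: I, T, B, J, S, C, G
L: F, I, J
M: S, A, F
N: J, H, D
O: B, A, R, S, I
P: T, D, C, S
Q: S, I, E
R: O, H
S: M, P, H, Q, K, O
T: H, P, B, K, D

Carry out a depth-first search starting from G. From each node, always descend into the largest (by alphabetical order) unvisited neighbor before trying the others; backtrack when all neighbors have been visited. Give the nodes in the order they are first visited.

Visit G
G → K
K → T
T → P
P → S
S → Q
Q → I
I → O
O → R
R → H
H → N
N → J
J → L
L → F
F → M
M → A
F → E
F → D
O → B
P → C

G, K, T, P, S, Q, I, O, R, H, N, J, L, F, M, A, E, D, B, C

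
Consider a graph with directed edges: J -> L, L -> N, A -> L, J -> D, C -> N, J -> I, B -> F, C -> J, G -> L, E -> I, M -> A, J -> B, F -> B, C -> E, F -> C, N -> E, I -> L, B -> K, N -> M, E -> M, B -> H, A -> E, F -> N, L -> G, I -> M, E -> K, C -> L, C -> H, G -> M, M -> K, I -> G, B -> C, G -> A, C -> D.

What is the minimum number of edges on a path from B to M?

3

Level 0: B
Level 1: C, F, H, K
Level 2: D, E, J, L, N
Level 3: G, I, M
Level 4: A
M first appears at level 3.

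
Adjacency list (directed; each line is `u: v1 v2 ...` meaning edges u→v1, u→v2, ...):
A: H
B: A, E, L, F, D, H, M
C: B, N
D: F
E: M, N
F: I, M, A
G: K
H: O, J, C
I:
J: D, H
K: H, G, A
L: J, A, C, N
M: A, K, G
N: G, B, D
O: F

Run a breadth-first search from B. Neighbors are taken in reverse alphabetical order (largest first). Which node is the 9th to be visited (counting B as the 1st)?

Visit B; enqueue M, L, H, F, E, D, A → queue [M, L, H, F, E, D, A]
Visit M; enqueue K, G → queue [L, H, F, E, D, A, K, G]
Visit L; enqueue N, J, C → queue [H, F, E, D, A, K, G, N, J, C]
Visit H; enqueue O → queue [F, E, D, A, K, G, N, J, C, O]
Visit F; enqueue I → queue [E, D, A, K, G, N, J, C, O, I]
Visit E → queue [D, A, K, G, N, J, C, O, I]
Visit D → queue [A, K, G, N, J, C, O, I]
Visit A → queue [K, G, N, J, C, O, I]
Visit K → queue [G, N, J, C, O, I]
Visit G → queue [N, J, C, O, I]
Visit N → queue [J, C, O, I]
Visit J → queue [C, O, I]
Visit C → queue [O, I]
Visit O → queue [I]
Visit I → queue []

Visit order: B, M, L, H, F, E, D, A, K, G, N, J, C, O, I

K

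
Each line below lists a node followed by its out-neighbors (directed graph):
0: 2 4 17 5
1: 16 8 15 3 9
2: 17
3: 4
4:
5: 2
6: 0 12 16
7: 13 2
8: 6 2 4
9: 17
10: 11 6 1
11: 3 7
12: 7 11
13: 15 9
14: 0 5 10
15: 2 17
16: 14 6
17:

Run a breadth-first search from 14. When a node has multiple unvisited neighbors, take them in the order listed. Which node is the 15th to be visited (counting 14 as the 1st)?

8

Visit 14; enqueue 0, 5, 10 → queue [0, 5, 10]
Visit 0; enqueue 2, 4, 17 → queue [5, 10, 2, 4, 17]
Visit 5 → queue [10, 2, 4, 17]
Visit 10; enqueue 11, 6, 1 → queue [2, 4, 17, 11, 6, 1]
Visit 2 → queue [4, 17, 11, 6, 1]
Visit 4 → queue [17, 11, 6, 1]
Visit 17 → queue [11, 6, 1]
Visit 11; enqueue 3, 7 → queue [6, 1, 3, 7]
Visit 6; enqueue 12, 16 → queue [1, 3, 7, 12, 16]
Visit 1; enqueue 8, 15, 9 → queue [3, 7, 12, 16, 8, 15, 9]
Visit 3 → queue [7, 12, 16, 8, 15, 9]
Visit 7; enqueue 13 → queue [12, 16, 8, 15, 9, 13]
Visit 12 → queue [16, 8, 15, 9, 13]
Visit 16 → queue [8, 15, 9, 13]
Visit 8 → queue [15, 9, 13]
Visit 15 → queue [9, 13]
Visit 9 → queue [13]
Visit 13 → queue []

Visit order: 14, 0, 5, 10, 2, 4, 17, 11, 6, 1, 3, 7, 12, 16, 8, 15, 9, 13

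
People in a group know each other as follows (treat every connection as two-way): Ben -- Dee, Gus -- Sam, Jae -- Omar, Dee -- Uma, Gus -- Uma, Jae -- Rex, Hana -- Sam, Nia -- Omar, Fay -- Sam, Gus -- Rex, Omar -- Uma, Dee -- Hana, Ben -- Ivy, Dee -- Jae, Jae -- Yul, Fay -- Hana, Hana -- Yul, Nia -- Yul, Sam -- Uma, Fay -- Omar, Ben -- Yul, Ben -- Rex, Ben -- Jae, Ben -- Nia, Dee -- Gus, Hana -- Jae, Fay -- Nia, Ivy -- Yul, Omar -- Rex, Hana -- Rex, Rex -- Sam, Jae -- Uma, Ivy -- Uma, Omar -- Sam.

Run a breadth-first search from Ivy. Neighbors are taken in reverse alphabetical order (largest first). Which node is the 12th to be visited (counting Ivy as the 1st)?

Visit Ivy; enqueue Yul, Uma, Ben → queue [Yul, Uma, Ben]
Visit Yul; enqueue Nia, Jae, Hana → queue [Uma, Ben, Nia, Jae, Hana]
Visit Uma; enqueue Sam, Omar, Gus, Dee → queue [Ben, Nia, Jae, Hana, Sam, Omar, Gus, Dee]
Visit Ben; enqueue Rex → queue [Nia, Jae, Hana, Sam, Omar, Gus, Dee, Rex]
Visit Nia; enqueue Fay → queue [Jae, Hana, Sam, Omar, Gus, Dee, Rex, Fay]
Visit Jae → queue [Hana, Sam, Omar, Gus, Dee, Rex, Fay]
Visit Hana → queue [Sam, Omar, Gus, Dee, Rex, Fay]
Visit Sam → queue [Omar, Gus, Dee, Rex, Fay]
Visit Omar → queue [Gus, Dee, Rex, Fay]
Visit Gus → queue [Dee, Rex, Fay]
Visit Dee → queue [Rex, Fay]
Visit Rex → queue [Fay]
Visit Fay → queue []

Visit order: Ivy, Yul, Uma, Ben, Nia, Jae, Hana, Sam, Omar, Gus, Dee, Rex, Fay

Rex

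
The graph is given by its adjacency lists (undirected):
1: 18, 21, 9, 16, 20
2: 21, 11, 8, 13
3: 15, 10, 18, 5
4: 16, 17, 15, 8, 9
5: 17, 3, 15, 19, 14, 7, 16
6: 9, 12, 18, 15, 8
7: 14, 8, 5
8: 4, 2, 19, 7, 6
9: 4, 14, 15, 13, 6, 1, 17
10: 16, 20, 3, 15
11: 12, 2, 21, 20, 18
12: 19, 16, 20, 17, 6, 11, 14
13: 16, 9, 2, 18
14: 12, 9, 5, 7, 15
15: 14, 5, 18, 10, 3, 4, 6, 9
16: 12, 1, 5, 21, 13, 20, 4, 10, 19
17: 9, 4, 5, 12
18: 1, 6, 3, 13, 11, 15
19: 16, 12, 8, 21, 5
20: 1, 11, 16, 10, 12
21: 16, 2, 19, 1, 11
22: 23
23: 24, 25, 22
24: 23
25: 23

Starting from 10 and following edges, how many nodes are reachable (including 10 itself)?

BFS from 10 visits: 10, 3, 15, 16, 20, 5, 18, 4, 6, 9, 14, 1, 12, 13, 19, 21, 11, 7, 17, 8, 2
Reachable nodes: 21 of 25 total.

21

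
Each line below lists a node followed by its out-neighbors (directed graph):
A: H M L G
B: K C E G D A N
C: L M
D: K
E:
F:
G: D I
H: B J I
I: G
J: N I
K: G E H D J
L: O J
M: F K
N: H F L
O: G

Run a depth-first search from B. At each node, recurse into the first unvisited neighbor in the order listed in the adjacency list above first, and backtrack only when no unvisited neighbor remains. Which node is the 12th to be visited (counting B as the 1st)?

O

Visit B
B → K
K → G
G → D
G → I
K → E
K → H
H → J
J → N
N → F
N → L
L → O
B → C
C → M
B → A

Visit order: B, K, G, D, I, E, H, J, N, F, L, O, C, M, A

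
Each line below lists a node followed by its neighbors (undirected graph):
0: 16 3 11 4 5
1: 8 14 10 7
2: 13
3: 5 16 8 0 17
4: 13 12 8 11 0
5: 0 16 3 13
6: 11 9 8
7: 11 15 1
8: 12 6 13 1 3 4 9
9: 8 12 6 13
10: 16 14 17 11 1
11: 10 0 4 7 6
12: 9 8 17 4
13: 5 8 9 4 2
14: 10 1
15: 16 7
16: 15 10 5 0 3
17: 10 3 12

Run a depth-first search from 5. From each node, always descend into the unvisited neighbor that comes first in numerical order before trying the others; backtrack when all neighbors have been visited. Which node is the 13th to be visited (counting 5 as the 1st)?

2

Visit 5
5 → 0
0 → 3
3 → 8
8 → 1
1 → 7
7 → 11
11 → 4
4 → 12
12 → 9
9 → 6
9 → 13
13 → 2
12 → 17
17 → 10
10 → 14
10 → 16
16 → 15

Visit order: 5, 0, 3, 8, 1, 7, 11, 4, 12, 9, 6, 13, 2, 17, 10, 14, 16, 15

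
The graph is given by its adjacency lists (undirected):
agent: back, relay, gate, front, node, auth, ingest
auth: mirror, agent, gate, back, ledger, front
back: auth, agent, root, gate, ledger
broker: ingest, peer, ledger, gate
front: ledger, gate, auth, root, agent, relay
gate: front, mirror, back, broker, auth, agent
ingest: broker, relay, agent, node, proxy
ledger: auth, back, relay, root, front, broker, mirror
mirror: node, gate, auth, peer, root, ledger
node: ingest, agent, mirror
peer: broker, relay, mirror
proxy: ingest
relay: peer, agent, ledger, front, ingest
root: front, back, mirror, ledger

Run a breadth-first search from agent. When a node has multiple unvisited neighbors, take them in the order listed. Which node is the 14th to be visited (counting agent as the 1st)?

Visit agent; enqueue back, relay, gate, front, node, auth, ingest → queue [back, relay, gate, front, node, auth, ingest]
Visit back; enqueue root, ledger → queue [relay, gate, front, node, auth, ingest, root, ledger]
Visit relay; enqueue peer → queue [gate, front, node, auth, ingest, root, ledger, peer]
Visit gate; enqueue mirror, broker → queue [front, node, auth, ingest, root, ledger, peer, mirror, broker]
Visit front → queue [node, auth, ingest, root, ledger, peer, mirror, broker]
Visit node → queue [auth, ingest, root, ledger, peer, mirror, broker]
Visit auth → queue [ingest, root, ledger, peer, mirror, broker]
Visit ingest; enqueue proxy → queue [root, ledger, peer, mirror, broker, proxy]
Visit root → queue [ledger, peer, mirror, broker, proxy]
Visit ledger → queue [peer, mirror, broker, proxy]
Visit peer → queue [mirror, broker, proxy]
Visit mirror → queue [broker, proxy]
Visit broker → queue [proxy]
Visit proxy → queue []

Visit order: agent, back, relay, gate, front, node, auth, ingest, root, ledger, peer, mirror, broker, proxy

proxy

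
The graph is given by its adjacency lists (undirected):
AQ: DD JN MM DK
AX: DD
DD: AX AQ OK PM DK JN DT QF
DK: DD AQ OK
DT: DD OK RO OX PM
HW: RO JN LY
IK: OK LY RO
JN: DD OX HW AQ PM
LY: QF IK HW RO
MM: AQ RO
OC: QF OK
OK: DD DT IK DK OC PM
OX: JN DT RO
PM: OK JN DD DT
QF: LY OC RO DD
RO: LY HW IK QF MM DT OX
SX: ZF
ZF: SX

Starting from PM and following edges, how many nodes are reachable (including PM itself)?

BFS from PM visits: PM, OK, JN, DD, DT, IK, DK, OC, OX, HW, AQ, AX, QF, RO, LY, MM
Reachable nodes: 16 of 18 total.

16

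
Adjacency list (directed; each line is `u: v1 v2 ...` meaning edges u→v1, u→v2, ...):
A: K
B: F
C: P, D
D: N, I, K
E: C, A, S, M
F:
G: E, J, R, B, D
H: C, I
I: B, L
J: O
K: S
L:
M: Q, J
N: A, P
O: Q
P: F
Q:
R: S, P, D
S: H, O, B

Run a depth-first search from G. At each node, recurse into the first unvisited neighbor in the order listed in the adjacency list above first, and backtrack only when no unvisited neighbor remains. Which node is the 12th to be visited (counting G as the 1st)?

Visit G
G → E
E → C
C → P
P → F
C → D
D → N
N → A
A → K
K → S
S → H
H → I
I → B
I → L
S → O
O → Q
E → M
M → J
G → R

Visit order: G, E, C, P, F, D, N, A, K, S, H, I, B, L, O, Q, M, J, R

I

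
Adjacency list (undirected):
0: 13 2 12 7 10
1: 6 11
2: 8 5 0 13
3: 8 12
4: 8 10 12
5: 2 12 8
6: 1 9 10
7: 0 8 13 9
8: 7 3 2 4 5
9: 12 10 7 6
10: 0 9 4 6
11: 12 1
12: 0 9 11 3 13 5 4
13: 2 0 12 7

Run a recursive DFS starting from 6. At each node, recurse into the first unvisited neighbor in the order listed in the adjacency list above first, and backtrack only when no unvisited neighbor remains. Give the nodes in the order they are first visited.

Visit 6
6 → 1
1 → 11
11 → 12
12 → 0
0 → 13
13 → 2
2 → 8
8 → 7
7 → 9
9 → 10
10 → 4
8 → 3
8 → 5

6, 1, 11, 12, 0, 13, 2, 8, 7, 9, 10, 4, 3, 5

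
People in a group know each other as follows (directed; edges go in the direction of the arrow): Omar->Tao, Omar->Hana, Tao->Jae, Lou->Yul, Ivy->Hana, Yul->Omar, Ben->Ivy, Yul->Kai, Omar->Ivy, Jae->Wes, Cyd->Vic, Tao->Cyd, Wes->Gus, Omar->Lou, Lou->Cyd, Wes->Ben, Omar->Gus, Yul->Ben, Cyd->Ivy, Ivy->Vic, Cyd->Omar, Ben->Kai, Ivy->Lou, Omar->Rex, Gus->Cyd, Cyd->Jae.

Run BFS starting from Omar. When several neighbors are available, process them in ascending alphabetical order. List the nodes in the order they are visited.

Omar, Gus, Hana, Ivy, Lou, Rex, Tao, Cyd, Vic, Yul, Jae, Ben, Kai, Wes

Visit Omar; enqueue Gus, Hana, Ivy, Lou, Rex, Tao → queue [Gus, Hana, Ivy, Lou, Rex, Tao]
Visit Gus; enqueue Cyd → queue [Hana, Ivy, Lou, Rex, Tao, Cyd]
Visit Hana → queue [Ivy, Lou, Rex, Tao, Cyd]
Visit Ivy; enqueue Vic → queue [Lou, Rex, Tao, Cyd, Vic]
Visit Lou; enqueue Yul → queue [Rex, Tao, Cyd, Vic, Yul]
Visit Rex → queue [Tao, Cyd, Vic, Yul]
Visit Tao; enqueue Jae → queue [Cyd, Vic, Yul, Jae]
Visit Cyd → queue [Vic, Yul, Jae]
Visit Vic → queue [Yul, Jae]
Visit Yul; enqueue Ben, Kai → queue [Jae, Ben, Kai]
Visit Jae; enqueue Wes → queue [Ben, Kai, Wes]
Visit Ben → queue [Kai, Wes]
Visit Kai → queue [Wes]
Visit Wes → queue []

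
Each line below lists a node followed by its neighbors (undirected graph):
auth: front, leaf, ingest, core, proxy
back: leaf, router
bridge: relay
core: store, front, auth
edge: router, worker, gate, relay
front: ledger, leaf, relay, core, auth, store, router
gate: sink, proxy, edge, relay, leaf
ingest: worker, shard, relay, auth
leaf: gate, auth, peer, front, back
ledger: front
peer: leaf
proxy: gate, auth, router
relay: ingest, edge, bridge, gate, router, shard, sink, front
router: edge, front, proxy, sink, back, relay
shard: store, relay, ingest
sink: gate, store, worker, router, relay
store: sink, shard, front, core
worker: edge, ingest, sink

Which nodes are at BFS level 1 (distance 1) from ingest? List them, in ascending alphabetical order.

Level 0: ingest
Level 1: auth, relay, shard, worker
Level 2: bridge, core, edge, front, gate, leaf, proxy, router, sink, store
Level 3: back, ledger, peer

auth, relay, shard, worker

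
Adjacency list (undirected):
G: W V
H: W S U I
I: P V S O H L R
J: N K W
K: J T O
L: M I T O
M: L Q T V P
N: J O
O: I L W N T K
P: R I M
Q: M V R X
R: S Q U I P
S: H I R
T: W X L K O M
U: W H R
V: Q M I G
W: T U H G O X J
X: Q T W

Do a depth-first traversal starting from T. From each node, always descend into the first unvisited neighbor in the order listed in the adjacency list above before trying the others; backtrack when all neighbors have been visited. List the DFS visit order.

T → W → U → H → S → I → P → R → Q → M → L → O → N → J → K → V → G → X

Visit T
T → W
W → U
U → H
H → S
S → I
I → P
P → R
R → Q
Q → M
M → L
L → O
O → N
N → J
J → K
M → V
V → G
Q → X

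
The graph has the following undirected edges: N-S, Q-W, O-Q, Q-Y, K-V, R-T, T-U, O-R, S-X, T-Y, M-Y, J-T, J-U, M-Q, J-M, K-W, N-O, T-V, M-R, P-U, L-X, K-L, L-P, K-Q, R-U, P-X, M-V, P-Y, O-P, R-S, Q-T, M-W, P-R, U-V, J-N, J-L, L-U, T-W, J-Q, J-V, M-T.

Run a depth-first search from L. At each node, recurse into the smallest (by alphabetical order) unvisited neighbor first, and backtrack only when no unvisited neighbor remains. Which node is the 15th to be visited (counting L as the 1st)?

Y

Visit L
L → J
J → M
M → Q
Q → K
K → V
V → T
T → R
R → O
O → N
N → S
S → X
X → P
P → U
P → Y
T → W

Visit order: L, J, M, Q, K, V, T, R, O, N, S, X, P, U, Y, W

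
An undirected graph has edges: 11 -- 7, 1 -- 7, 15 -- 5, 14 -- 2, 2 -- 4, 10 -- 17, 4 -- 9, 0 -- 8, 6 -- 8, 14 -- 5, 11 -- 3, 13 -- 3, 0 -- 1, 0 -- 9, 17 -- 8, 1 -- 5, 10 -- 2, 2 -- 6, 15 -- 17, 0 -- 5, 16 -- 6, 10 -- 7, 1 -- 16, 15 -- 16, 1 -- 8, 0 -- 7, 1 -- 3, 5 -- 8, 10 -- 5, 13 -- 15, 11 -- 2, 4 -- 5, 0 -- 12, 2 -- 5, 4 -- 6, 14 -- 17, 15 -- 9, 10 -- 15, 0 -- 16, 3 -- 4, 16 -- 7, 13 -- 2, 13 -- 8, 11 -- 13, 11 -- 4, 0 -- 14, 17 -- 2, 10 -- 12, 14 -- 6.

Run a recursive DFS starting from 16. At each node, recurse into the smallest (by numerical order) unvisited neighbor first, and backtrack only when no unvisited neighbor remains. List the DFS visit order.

16, 0, 1, 3, 4, 2, 5, 8, 6, 14, 17, 10, 7, 11, 13, 15, 9, 12

Visit 16
16 → 0
0 → 1
1 → 3
3 → 4
4 → 2
2 → 5
5 → 8
8 → 6
6 → 14
14 → 17
17 → 10
10 → 7
7 → 11
11 → 13
13 → 15
15 → 9
10 → 12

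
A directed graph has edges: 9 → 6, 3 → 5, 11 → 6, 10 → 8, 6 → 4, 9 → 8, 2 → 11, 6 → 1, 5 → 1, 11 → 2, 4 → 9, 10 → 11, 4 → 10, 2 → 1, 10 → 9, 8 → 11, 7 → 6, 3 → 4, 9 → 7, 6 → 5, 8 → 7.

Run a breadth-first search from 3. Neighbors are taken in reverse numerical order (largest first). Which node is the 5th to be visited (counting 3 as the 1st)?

Visit 3; enqueue 5, 4 → queue [5, 4]
Visit 5; enqueue 1 → queue [4, 1]
Visit 4; enqueue 10, 9 → queue [1, 10, 9]
Visit 1 → queue [10, 9]
Visit 10; enqueue 11, 8 → queue [9, 11, 8]
Visit 9; enqueue 7, 6 → queue [11, 8, 7, 6]
Visit 11; enqueue 2 → queue [8, 7, 6, 2]
Visit 8 → queue [7, 6, 2]
Visit 7 → queue [6, 2]
Visit 6 → queue [2]
Visit 2 → queue []

Visit order: 3, 5, 4, 1, 10, 9, 11, 8, 7, 6, 2

10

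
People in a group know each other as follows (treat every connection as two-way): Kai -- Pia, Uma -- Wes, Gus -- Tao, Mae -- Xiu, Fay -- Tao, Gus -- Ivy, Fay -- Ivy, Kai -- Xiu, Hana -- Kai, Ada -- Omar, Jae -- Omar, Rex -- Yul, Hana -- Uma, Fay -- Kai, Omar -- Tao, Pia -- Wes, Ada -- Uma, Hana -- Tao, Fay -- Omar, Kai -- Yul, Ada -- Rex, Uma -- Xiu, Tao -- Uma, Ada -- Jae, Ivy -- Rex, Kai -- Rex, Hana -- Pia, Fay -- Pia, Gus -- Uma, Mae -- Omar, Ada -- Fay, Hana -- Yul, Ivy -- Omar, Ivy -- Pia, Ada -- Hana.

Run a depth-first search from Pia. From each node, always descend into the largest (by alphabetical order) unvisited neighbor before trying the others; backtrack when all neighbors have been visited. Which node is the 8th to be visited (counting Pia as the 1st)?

Hana

Visit Pia
Pia → Wes
Wes → Uma
Uma → Xiu
Xiu → Mae
Mae → Omar
Omar → Tao
Tao → Hana
Hana → Yul
Yul → Rex
Rex → Kai
Kai → Fay
Fay → Ivy
Ivy → Gus
Fay → Ada
Ada → Jae

Visit order: Pia, Wes, Uma, Xiu, Mae, Omar, Tao, Hana, Yul, Rex, Kai, Fay, Ivy, Gus, Ada, Jae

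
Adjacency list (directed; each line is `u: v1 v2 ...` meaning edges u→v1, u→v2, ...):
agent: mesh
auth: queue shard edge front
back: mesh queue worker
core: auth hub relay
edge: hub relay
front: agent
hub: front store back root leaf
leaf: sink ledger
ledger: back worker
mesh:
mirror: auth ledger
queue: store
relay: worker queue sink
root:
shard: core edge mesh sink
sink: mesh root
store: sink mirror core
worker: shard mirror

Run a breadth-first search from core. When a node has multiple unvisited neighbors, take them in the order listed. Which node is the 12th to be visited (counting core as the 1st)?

Visit core; enqueue auth, hub, relay → queue [auth, hub, relay]
Visit auth; enqueue queue, shard, edge, front → queue [hub, relay, queue, shard, edge, front]
Visit hub; enqueue store, back, root, leaf → queue [relay, queue, shard, edge, front, store, back, root, leaf]
Visit relay; enqueue worker, sink → queue [queue, shard, edge, front, store, back, root, leaf, worker, sink]
Visit queue → queue [shard, edge, front, store, back, root, leaf, worker, sink]
Visit shard; enqueue mesh → queue [edge, front, store, back, root, leaf, worker, sink, mesh]
Visit edge → queue [front, store, back, root, leaf, worker, sink, mesh]
Visit front; enqueue agent → queue [store, back, root, leaf, worker, sink, mesh, agent]
Visit store; enqueue mirror → queue [back, root, leaf, worker, sink, mesh, agent, mirror]
Visit back → queue [root, leaf, worker, sink, mesh, agent, mirror]
Visit root → queue [leaf, worker, sink, mesh, agent, mirror]
Visit leaf; enqueue ledger → queue [worker, sink, mesh, agent, mirror, ledger]
Visit worker → queue [sink, mesh, agent, mirror, ledger]
Visit sink → queue [mesh, agent, mirror, ledger]
Visit mesh → queue [agent, mirror, ledger]
Visit agent → queue [mirror, ledger]
Visit mirror → queue [ledger]
Visit ledger → queue []

Visit order: core, auth, hub, relay, queue, shard, edge, front, store, back, root, leaf, worker, sink, mesh, agent, mirror, ledger

leaf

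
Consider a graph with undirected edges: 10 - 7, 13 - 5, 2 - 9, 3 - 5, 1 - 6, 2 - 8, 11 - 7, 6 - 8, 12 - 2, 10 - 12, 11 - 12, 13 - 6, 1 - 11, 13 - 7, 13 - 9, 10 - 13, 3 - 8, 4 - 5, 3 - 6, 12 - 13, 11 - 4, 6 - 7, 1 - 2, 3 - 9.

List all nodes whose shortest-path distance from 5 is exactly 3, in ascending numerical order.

1, 2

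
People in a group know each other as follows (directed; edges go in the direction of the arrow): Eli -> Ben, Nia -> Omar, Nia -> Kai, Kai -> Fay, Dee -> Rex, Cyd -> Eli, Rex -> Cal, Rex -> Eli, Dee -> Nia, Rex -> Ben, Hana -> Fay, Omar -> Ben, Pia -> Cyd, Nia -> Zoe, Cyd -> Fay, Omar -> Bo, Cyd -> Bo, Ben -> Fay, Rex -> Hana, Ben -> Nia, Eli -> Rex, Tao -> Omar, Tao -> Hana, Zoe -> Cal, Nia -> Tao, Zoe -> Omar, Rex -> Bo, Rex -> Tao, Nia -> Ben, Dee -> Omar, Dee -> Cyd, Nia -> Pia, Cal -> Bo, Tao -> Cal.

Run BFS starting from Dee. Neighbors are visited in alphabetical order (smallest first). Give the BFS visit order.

Dee, Cyd, Nia, Omar, Rex, Bo, Eli, Fay, Ben, Kai, Pia, Tao, Zoe, Cal, Hana

Visit Dee; enqueue Cyd, Nia, Omar, Rex → queue [Cyd, Nia, Omar, Rex]
Visit Cyd; enqueue Bo, Eli, Fay → queue [Nia, Omar, Rex, Bo, Eli, Fay]
Visit Nia; enqueue Ben, Kai, Pia, Tao, Zoe → queue [Omar, Rex, Bo, Eli, Fay, Ben, Kai, Pia, Tao, Zoe]
Visit Omar → queue [Rex, Bo, Eli, Fay, Ben, Kai, Pia, Tao, Zoe]
Visit Rex; enqueue Cal, Hana → queue [Bo, Eli, Fay, Ben, Kai, Pia, Tao, Zoe, Cal, Hana]
Visit Bo → queue [Eli, Fay, Ben, Kai, Pia, Tao, Zoe, Cal, Hana]
Visit Eli → queue [Fay, Ben, Kai, Pia, Tao, Zoe, Cal, Hana]
Visit Fay → queue [Ben, Kai, Pia, Tao, Zoe, Cal, Hana]
Visit Ben → queue [Kai, Pia, Tao, Zoe, Cal, Hana]
Visit Kai → queue [Pia, Tao, Zoe, Cal, Hana]
Visit Pia → queue [Tao, Zoe, Cal, Hana]
Visit Tao → queue [Zoe, Cal, Hana]
Visit Zoe → queue [Cal, Hana]
Visit Cal → queue [Hana]
Visit Hana → queue []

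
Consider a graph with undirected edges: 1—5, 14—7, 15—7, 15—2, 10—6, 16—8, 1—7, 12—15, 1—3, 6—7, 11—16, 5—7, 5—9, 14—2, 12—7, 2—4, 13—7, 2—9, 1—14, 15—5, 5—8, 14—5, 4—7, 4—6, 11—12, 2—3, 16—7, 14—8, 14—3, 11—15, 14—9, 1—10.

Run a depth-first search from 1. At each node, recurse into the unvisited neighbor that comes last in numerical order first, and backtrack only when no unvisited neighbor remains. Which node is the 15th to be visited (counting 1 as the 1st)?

2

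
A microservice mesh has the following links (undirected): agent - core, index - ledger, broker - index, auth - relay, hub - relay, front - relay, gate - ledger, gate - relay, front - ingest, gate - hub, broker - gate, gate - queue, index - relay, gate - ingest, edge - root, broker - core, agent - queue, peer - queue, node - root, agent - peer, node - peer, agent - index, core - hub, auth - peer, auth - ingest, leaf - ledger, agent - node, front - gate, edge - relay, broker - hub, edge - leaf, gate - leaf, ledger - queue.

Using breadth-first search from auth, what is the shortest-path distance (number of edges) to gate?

2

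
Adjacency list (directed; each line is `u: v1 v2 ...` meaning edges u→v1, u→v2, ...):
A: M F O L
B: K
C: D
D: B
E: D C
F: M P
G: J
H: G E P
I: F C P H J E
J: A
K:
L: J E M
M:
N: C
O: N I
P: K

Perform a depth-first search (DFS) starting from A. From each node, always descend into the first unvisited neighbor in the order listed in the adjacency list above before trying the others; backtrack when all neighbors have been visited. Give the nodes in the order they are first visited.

Visit A
A → M
A → F
F → P
P → K
A → O
O → N
N → C
C → D
D → B
O → I
I → H
H → G
G → J
H → E
A → L

A → M → F → P → K → O → N → C → D → B → I → H → G → J → E → L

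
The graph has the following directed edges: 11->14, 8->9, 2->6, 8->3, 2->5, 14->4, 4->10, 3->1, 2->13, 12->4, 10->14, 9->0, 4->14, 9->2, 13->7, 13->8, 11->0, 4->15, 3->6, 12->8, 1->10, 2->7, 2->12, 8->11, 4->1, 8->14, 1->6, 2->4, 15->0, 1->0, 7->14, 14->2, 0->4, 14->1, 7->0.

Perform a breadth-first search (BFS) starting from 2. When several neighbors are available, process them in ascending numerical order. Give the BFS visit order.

2 4 5 6 7 12 13 1 10 14 15 0 8 3 9 11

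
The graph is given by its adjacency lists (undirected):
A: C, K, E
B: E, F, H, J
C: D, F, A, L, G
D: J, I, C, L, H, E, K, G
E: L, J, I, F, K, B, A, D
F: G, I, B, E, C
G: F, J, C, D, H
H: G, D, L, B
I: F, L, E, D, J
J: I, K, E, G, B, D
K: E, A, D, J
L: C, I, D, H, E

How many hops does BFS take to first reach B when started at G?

Level 0: G
Level 1: C, D, F, H, J
Level 2: A, B, E, I, K, L
B first appears at level 2.

2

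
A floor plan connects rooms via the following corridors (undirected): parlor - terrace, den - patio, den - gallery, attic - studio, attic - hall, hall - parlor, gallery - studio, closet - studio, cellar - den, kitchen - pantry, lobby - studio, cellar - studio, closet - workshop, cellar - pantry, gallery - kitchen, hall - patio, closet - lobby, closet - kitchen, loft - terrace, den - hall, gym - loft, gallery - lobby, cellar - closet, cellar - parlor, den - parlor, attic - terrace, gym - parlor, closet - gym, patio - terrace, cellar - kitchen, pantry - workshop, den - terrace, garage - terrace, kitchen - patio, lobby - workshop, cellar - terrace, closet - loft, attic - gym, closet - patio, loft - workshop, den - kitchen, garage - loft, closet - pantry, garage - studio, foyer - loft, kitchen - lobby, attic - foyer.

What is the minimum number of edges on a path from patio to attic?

2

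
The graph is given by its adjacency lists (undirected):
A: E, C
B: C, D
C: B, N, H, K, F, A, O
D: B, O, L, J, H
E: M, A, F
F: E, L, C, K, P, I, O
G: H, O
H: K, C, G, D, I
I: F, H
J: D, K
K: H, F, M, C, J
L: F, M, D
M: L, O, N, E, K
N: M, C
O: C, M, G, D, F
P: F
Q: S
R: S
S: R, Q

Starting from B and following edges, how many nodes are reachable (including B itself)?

BFS from B visits: B, C, D, A, F, H, K, N, O, J, L, E, I, P, G, M
Reachable nodes: 16 of 19 total.

16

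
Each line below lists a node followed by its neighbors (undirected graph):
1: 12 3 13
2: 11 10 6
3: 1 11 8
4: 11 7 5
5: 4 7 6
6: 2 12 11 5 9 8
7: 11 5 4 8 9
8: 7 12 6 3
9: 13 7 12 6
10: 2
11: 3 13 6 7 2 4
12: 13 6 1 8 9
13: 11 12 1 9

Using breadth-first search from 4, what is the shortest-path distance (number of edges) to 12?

3

Level 0: 4
Level 1: 5, 7, 11
Level 2: 2, 3, 6, 8, 9, 13
Level 3: 1, 10, 12
12 first appears at level 3.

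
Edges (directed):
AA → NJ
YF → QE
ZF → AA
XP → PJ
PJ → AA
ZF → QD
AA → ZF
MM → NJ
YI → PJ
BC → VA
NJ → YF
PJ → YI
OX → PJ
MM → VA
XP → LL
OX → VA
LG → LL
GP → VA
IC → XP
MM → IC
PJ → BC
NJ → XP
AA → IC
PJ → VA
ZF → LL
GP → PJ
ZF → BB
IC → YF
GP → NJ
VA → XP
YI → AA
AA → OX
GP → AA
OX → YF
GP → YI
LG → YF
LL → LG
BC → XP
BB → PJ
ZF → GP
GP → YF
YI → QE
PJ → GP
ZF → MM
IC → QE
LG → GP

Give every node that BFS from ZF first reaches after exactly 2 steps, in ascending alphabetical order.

IC, LG, NJ, OX, PJ, VA, YF, YI

Level 0: ZF
Level 1: AA, BB, GP, LL, MM, QD
Level 2: IC, LG, NJ, OX, PJ, VA, YF, YI
Level 3: BC, QE, XP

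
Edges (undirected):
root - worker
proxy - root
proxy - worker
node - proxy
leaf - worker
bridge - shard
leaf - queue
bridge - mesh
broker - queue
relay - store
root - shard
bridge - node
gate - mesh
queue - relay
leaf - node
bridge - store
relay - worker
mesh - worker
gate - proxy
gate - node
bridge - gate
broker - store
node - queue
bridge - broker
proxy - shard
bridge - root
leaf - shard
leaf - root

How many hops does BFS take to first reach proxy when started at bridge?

2

Level 0: bridge
Level 1: broker, gate, mesh, node, root, shard, store
Level 2: leaf, proxy, queue, relay, worker
proxy first appears at level 2.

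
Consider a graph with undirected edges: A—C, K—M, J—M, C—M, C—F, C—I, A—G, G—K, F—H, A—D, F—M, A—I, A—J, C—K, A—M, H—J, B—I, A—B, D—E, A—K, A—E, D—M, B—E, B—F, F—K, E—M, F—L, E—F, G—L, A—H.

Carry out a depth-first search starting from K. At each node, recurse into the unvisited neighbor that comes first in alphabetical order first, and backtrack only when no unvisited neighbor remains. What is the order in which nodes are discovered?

K, A, B, E, D, M, C, F, H, J, L, G, I

Visit K
K → A
A → B
B → E
E → D
D → M
M → C
C → F
F → H
H → J
F → L
L → G
C → I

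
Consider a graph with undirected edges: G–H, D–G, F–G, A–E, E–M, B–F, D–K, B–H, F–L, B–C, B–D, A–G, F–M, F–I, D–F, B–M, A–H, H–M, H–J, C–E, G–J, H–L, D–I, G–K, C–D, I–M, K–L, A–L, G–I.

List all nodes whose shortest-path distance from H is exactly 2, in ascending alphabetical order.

Level 0: H
Level 1: A, B, G, J, L, M
Level 2: C, D, E, F, I, K

C, D, E, F, I, K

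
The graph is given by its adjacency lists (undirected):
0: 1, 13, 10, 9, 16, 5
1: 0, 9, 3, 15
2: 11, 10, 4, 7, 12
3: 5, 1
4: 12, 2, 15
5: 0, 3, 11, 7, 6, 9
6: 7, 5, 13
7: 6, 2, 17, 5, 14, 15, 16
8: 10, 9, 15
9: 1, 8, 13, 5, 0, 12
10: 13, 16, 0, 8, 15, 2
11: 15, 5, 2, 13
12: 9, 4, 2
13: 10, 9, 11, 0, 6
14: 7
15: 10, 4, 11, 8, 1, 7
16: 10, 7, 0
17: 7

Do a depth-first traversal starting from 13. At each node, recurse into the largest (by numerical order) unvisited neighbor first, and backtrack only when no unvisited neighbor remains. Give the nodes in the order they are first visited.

13 → 11 → 15 → 10 → 16 → 7 → 17 → 14 → 6 → 5 → 9 → 12 → 4 → 2 → 8 → 1 → 3 → 0

Visit 13
13 → 11
11 → 15
15 → 10
10 → 16
16 → 7
7 → 17
7 → 14
7 → 6
6 → 5
5 → 9
9 → 12
12 → 4
4 → 2
9 → 8
9 → 1
1 → 3
1 → 0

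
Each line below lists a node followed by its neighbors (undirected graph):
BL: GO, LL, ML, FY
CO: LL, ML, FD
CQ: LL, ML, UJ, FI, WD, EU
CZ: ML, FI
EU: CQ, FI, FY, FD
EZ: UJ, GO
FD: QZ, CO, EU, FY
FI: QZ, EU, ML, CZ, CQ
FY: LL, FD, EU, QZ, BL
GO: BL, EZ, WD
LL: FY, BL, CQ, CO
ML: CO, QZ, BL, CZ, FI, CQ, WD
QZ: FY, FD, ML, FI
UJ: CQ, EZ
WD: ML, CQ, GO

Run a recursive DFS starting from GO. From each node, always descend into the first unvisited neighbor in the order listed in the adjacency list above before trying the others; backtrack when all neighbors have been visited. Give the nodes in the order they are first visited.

GO → BL → LL → FY → FD → QZ → ML → CO → CZ → FI → EU → CQ → UJ → EZ → WD

Visit GO
GO → BL
BL → LL
LL → FY
FY → FD
FD → QZ
QZ → ML
ML → CO
ML → CZ
CZ → FI
FI → EU
EU → CQ
CQ → UJ
UJ → EZ
CQ → WD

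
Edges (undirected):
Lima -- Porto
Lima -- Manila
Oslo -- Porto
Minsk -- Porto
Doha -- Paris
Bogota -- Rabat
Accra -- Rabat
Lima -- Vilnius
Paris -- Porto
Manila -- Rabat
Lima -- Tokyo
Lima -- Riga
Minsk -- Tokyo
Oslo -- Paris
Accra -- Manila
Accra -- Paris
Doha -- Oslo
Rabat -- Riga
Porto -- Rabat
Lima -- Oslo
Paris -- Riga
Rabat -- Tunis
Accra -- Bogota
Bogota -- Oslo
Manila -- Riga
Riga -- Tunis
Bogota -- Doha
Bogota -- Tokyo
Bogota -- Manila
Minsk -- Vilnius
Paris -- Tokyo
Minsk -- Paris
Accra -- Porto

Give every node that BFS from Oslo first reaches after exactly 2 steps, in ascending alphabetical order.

Accra, Manila, Minsk, Rabat, Riga, Tokyo, Vilnius

Level 0: Oslo
Level 1: Bogota, Doha, Lima, Paris, Porto
Level 2: Accra, Manila, Minsk, Rabat, Riga, Tokyo, Vilnius
Level 3: Tunis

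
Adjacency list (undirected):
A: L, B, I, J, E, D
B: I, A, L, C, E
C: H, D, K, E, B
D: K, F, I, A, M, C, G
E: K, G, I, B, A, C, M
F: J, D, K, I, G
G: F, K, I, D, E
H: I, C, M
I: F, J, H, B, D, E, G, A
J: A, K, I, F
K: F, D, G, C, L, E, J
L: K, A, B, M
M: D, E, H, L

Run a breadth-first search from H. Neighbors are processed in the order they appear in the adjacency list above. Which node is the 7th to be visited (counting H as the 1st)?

B

Visit H; enqueue I, C, M → queue [I, C, M]
Visit I; enqueue F, J, B, D, E, G, A → queue [C, M, F, J, B, D, E, G, A]
Visit C; enqueue K → queue [M, F, J, B, D, E, G, A, K]
Visit M; enqueue L → queue [F, J, B, D, E, G, A, K, L]
Visit F → queue [J, B, D, E, G, A, K, L]
Visit J → queue [B, D, E, G, A, K, L]
Visit B → queue [D, E, G, A, K, L]
Visit D → queue [E, G, A, K, L]
Visit E → queue [G, A, K, L]
Visit G → queue [A, K, L]
Visit A → queue [K, L]
Visit K → queue [L]
Visit L → queue []

Visit order: H, I, C, M, F, J, B, D, E, G, A, K, L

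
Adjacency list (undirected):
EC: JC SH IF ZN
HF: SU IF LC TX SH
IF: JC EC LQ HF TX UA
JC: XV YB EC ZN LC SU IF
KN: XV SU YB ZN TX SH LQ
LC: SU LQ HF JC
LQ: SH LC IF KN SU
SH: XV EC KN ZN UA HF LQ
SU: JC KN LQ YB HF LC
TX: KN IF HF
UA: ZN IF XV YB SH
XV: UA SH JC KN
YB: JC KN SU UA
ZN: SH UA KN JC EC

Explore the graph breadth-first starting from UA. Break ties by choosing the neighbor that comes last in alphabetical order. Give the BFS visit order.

Visit UA; enqueue ZN, YB, XV, SH, IF → queue [ZN, YB, XV, SH, IF]
Visit ZN; enqueue KN, JC, EC → queue [YB, XV, SH, IF, KN, JC, EC]
Visit YB; enqueue SU → queue [XV, SH, IF, KN, JC, EC, SU]
Visit XV → queue [SH, IF, KN, JC, EC, SU]
Visit SH; enqueue LQ, HF → queue [IF, KN, JC, EC, SU, LQ, HF]
Visit IF; enqueue TX → queue [KN, JC, EC, SU, LQ, HF, TX]
Visit KN → queue [JC, EC, SU, LQ, HF, TX]
Visit JC; enqueue LC → queue [EC, SU, LQ, HF, TX, LC]
Visit EC → queue [SU, LQ, HF, TX, LC]
Visit SU → queue [LQ, HF, TX, LC]
Visit LQ → queue [HF, TX, LC]
Visit HF → queue [TX, LC]
Visit TX → queue [LC]
Visit LC → queue []

UA → ZN → YB → XV → SH → IF → KN → JC → EC → SU → LQ → HF → TX → LC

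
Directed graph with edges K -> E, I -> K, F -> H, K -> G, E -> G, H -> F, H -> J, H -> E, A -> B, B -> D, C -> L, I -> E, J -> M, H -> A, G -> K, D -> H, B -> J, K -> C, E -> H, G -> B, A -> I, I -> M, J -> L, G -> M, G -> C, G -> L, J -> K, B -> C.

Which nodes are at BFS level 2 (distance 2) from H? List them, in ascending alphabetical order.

Level 0: H
Level 1: A, E, F, J
Level 2: B, G, I, K, L, M
Level 3: C, D

B, G, I, K, L, M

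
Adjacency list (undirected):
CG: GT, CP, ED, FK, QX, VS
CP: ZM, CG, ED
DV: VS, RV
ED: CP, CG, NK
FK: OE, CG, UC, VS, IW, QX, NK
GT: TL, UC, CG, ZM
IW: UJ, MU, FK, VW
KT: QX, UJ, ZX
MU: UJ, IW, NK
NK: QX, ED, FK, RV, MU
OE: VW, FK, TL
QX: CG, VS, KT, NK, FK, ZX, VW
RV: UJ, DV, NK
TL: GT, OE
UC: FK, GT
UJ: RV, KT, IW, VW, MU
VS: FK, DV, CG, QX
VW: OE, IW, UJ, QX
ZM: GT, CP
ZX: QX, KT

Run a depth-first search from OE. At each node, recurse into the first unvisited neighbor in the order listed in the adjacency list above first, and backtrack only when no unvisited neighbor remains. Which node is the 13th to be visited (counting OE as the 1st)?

ZM

Visit OE
OE → VW
VW → IW
IW → UJ
UJ → RV
RV → DV
DV → VS
VS → FK
FK → CG
CG → GT
GT → TL
GT → UC
GT → ZM
ZM → CP
CP → ED
ED → NK
NK → QX
QX → KT
KT → ZX
NK → MU

Visit order: OE, VW, IW, UJ, RV, DV, VS, FK, CG, GT, TL, UC, ZM, CP, ED, NK, QX, KT, ZX, MU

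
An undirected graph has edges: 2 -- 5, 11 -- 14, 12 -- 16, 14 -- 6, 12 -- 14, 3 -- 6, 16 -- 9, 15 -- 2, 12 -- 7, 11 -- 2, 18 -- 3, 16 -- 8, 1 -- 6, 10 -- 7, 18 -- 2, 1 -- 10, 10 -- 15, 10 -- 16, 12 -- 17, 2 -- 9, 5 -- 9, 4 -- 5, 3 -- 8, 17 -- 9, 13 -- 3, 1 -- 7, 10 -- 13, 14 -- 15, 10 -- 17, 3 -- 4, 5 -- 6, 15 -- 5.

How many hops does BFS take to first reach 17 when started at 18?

3

Level 0: 18
Level 1: 2, 3
Level 2: 4, 5, 6, 8, 9, 11, 13, 15
Level 3: 1, 10, 14, 16, 17
Level 4: 7, 12
17 first appears at level 3.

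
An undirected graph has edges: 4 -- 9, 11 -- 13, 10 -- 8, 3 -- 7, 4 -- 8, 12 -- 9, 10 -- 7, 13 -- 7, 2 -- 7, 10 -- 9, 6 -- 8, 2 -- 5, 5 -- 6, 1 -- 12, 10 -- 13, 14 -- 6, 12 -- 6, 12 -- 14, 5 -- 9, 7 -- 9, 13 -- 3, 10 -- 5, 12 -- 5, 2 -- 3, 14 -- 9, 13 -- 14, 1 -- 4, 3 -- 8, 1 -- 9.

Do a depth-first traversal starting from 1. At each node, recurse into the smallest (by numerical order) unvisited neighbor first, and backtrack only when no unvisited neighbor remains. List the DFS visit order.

Visit 1
1 → 4
4 → 8
8 → 3
3 → 2
2 → 5
5 → 6
6 → 12
12 → 9
9 → 7
7 → 10
10 → 13
13 → 11
13 → 14

1 -> 4 -> 8 -> 3 -> 2 -> 5 -> 6 -> 12 -> 9 -> 7 -> 10 -> 13 -> 11 -> 14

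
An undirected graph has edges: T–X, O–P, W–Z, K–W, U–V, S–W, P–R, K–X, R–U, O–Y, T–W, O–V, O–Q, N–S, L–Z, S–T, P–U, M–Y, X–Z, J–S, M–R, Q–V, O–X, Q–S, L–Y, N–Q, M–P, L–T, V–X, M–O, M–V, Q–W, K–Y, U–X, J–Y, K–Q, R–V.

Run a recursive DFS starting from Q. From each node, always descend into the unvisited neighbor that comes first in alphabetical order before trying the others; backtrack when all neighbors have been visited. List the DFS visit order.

Visit Q
Q → K
K → W
W → S
S → J
J → Y
Y → L
L → T
T → X
X → O
O → M
M → P
P → R
R → U
U → V
X → Z
S → N

Q → K → W → S → J → Y → L → T → X → O → M → P → R → U → V → Z → N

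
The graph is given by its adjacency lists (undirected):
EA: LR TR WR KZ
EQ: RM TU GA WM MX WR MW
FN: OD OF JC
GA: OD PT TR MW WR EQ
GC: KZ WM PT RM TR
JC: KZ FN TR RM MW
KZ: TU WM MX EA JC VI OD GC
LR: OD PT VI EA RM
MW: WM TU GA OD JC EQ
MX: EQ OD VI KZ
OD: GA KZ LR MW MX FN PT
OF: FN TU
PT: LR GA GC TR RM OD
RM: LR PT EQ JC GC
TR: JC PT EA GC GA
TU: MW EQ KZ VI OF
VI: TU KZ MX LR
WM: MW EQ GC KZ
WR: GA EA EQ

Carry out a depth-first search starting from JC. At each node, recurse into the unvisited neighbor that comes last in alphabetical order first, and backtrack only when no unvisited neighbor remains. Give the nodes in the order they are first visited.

JC, TR, PT, RM, LR, VI, TU, OF, FN, OD, MX, KZ, WM, MW, GA, WR, EQ, EA, GC

Visit JC
JC → TR
TR → PT
PT → RM
RM → LR
LR → VI
VI → TU
TU → OF
OF → FN
FN → OD
OD → MX
MX → KZ
KZ → WM
WM → MW
MW → GA
GA → WR
WR → EQ
WR → EA
WM → GC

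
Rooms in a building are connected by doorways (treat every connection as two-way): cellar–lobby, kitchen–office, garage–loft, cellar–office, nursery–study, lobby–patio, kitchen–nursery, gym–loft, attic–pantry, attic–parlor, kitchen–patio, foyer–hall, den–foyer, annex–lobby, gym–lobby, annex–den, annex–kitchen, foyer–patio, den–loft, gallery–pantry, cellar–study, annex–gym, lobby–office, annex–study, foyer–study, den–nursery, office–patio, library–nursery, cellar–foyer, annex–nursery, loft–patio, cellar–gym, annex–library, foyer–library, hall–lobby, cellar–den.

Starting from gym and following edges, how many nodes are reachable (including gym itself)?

BFS from gym visits: gym, loft, lobby, cellar, annex, patio, garage, den, office, hall, study, foyer, nursery, library, kitchen
Reachable nodes: 15 of 19 total.

15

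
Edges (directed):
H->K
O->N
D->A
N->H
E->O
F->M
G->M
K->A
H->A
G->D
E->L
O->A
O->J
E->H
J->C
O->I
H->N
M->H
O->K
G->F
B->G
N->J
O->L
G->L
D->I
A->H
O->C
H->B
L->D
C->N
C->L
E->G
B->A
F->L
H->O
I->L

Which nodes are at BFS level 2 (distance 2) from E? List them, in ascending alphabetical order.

Level 0: E
Level 1: G, H, L, O
Level 2: A, B, C, D, F, I, J, K, M, N

A, B, C, D, F, I, J, K, M, N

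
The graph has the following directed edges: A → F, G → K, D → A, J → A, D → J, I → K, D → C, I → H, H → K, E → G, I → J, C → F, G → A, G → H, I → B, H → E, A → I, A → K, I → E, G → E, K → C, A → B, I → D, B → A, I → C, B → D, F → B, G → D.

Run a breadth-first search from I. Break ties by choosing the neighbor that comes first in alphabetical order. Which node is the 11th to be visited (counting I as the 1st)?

G

Visit I; enqueue B, C, D, E, H, J, K → queue [B, C, D, E, H, J, K]
Visit B; enqueue A → queue [C, D, E, H, J, K, A]
Visit C; enqueue F → queue [D, E, H, J, K, A, F]
Visit D → queue [E, H, J, K, A, F]
Visit E; enqueue G → queue [H, J, K, A, F, G]
Visit H → queue [J, K, A, F, G]
Visit J → queue [K, A, F, G]
Visit K → queue [A, F, G]
Visit A → queue [F, G]
Visit F → queue [G]
Visit G → queue []

Visit order: I, B, C, D, E, H, J, K, A, F, G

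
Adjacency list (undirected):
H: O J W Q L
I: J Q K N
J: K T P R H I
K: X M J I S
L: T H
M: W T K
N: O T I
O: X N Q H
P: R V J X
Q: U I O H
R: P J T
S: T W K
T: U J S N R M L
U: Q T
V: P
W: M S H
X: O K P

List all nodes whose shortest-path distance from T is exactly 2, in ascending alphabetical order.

H, I, K, O, P, Q, W

Level 0: T
Level 1: J, L, M, N, R, S, U
Level 2: H, I, K, O, P, Q, W
Level 3: V, X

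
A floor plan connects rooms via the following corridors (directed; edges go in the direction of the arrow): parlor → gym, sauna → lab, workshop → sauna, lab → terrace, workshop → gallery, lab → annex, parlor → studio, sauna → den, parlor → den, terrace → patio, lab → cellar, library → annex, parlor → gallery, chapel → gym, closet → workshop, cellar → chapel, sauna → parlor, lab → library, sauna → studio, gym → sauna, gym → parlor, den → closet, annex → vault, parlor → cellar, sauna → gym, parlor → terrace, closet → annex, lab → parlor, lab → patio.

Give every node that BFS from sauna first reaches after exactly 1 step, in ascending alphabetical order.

Level 0: sauna
Level 1: den, gym, lab, parlor, studio
Level 2: annex, cellar, closet, gallery, library, patio, terrace
Level 3: chapel, vault, workshop

den, gym, lab, parlor, studio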